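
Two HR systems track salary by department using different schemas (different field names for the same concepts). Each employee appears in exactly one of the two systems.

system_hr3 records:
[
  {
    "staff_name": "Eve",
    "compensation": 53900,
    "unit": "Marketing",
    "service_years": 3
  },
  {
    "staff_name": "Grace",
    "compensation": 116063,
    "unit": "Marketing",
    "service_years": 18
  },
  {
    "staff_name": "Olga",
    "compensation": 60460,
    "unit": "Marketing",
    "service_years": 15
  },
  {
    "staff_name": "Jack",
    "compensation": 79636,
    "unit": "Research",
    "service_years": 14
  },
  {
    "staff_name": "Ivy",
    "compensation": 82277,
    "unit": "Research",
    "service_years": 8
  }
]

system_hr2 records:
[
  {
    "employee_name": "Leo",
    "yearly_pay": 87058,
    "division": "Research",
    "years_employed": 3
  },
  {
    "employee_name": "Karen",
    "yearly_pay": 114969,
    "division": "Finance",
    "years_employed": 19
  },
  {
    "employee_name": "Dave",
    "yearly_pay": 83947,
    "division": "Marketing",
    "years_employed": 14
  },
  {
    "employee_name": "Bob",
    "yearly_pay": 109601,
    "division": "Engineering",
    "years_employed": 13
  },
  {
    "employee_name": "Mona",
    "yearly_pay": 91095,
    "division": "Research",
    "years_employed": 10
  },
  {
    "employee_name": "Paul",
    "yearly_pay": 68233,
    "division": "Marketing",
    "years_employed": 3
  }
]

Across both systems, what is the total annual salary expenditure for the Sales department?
0

Schema mappings:
- "unit" (system_hr3) = "division" (system_hr2) = department
- "compensation" (system_hr3) = "yearly_pay" (system_hr2) = salary

Sales salaries from system_hr3: 0
Sales salaries from system_hr2: 0

Total: 0 + 0 = 0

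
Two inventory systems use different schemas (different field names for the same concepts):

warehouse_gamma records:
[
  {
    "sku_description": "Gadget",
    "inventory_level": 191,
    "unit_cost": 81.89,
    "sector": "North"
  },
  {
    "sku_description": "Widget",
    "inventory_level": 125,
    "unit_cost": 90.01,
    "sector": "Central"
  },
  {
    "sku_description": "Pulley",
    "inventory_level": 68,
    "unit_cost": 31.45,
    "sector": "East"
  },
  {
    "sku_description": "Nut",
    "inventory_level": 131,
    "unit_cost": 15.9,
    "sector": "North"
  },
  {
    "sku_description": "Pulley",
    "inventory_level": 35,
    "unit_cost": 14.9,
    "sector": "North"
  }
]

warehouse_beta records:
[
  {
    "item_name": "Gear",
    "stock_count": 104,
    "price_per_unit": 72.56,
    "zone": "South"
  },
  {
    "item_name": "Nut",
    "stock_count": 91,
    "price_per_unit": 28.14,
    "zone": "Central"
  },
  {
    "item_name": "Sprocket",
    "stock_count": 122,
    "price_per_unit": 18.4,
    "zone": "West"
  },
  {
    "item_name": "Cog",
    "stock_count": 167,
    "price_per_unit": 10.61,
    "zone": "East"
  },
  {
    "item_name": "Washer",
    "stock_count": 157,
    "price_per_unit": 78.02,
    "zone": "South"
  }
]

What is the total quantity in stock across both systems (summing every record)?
1191

To reconcile these schemas, identify the field holding the quantity in stock in each system:
1. In warehouse_gamma it is "inventory_level"
2. In warehouse_beta it is "stock_count"

From warehouse_gamma: 191 + 125 + 68 + 131 + 35 = 550
From warehouse_beta: 104 + 91 + 122 + 167 + 157 = 641

Total: 550 + 641 = 1191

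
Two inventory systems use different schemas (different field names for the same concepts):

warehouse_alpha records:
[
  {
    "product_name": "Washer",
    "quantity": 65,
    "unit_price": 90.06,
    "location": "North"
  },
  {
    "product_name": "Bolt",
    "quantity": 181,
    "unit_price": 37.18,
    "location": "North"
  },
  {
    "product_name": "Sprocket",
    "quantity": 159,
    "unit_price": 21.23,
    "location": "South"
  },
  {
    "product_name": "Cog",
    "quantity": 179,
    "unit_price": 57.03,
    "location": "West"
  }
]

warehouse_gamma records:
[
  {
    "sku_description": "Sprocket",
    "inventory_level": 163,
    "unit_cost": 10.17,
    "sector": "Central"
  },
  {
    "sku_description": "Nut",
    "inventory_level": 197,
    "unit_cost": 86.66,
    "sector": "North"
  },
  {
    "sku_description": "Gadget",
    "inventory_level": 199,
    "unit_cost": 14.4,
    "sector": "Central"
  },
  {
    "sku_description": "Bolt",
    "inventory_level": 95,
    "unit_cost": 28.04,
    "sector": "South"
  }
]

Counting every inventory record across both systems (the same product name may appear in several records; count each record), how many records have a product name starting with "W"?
1

Schema mapping: "product_name" (warehouse_alpha) = "sku_description" (warehouse_gamma) = product name

Records with product name starting with "W" in warehouse_alpha: 1
Records with product name starting with "W" in warehouse_gamma: 0

Total: 1 + 0 = 1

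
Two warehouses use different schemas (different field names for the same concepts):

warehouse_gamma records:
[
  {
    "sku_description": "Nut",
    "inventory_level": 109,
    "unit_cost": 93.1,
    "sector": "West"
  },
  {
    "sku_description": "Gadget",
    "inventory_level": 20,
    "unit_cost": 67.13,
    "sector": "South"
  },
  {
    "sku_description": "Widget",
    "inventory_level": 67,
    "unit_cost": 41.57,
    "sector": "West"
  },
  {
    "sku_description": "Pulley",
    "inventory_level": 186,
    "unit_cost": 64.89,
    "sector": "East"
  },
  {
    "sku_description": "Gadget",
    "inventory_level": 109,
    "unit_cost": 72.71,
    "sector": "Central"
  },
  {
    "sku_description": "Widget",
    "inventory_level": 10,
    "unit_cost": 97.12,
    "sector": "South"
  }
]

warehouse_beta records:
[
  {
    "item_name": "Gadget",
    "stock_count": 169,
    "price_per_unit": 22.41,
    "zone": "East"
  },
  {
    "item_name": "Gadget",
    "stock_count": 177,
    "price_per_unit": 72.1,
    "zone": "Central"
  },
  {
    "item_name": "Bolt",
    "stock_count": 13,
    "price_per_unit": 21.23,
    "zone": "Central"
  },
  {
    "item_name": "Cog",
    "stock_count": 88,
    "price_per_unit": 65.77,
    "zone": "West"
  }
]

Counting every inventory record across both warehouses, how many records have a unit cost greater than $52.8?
7

Schema mapping: "unit_cost" (warehouse_gamma) = "price_per_unit" (warehouse_beta) = unit cost

Records > $52.8 in warehouse_gamma: 5
Records > $52.8 in warehouse_beta: 2

Total count: 5 + 2 = 7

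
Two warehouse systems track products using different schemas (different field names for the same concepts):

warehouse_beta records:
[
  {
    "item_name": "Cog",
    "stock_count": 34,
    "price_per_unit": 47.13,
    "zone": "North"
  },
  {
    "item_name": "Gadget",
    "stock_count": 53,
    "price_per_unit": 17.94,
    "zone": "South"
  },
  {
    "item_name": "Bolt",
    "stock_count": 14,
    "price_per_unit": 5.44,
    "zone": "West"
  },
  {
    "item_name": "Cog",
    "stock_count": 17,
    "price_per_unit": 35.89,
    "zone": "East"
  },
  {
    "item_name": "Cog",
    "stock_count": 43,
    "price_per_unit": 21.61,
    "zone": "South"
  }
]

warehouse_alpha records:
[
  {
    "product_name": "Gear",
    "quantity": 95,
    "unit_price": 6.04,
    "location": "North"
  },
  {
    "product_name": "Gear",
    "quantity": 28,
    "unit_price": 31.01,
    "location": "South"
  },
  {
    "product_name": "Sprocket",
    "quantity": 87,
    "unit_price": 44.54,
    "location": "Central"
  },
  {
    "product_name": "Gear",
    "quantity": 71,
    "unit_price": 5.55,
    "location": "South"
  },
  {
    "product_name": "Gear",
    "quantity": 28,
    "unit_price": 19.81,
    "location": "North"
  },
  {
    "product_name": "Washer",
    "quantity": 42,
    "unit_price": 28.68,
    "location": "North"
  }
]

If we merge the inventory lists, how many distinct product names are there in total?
6

Schema mapping: "item_name" (warehouse_beta) = "product_name" (warehouse_alpha) = product name

Products in warehouse_beta: ['Bolt', 'Cog', 'Gadget']
Products in warehouse_alpha: ['Gear', 'Sprocket', 'Washer']

Union (unique products): ['Bolt', 'Cog', 'Gadget', 'Gear', 'Sprocket', 'Washer']
Count: 6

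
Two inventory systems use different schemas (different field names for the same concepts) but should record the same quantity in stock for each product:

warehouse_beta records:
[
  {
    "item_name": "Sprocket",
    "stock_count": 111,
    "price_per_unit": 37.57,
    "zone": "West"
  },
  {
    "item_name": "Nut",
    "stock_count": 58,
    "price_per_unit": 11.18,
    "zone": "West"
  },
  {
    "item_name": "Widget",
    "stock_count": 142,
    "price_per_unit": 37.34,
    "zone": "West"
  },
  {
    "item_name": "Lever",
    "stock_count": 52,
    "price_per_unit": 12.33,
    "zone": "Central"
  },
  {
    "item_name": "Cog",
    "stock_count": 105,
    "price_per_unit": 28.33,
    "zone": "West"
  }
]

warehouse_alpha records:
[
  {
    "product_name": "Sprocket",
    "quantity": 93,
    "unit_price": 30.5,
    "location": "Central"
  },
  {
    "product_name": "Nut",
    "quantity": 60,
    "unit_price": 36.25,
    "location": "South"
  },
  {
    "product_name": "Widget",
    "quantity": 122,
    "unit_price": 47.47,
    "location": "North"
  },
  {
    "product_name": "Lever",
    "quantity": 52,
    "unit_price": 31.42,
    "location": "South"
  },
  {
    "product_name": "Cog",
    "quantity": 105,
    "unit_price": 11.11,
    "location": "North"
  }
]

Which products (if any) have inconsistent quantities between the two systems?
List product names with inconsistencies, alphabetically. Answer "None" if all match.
Nut, Sprocket, Widget

Schema mappings:
- "item_name" (warehouse_beta) = "product_name" (warehouse_alpha) = product name
- "stock_count" (warehouse_beta) = "quantity" (warehouse_alpha) = quantity

Comparison:
  Sprocket: 111 vs 93 - MISMATCH
  Nut: 58 vs 60 - MISMATCH
  Widget: 142 vs 122 - MISMATCH
  Lever: 52 vs 52 - MATCH
  Cog: 105 vs 105 - MATCH

Products with inconsistencies: Nut, Sprocket, Widget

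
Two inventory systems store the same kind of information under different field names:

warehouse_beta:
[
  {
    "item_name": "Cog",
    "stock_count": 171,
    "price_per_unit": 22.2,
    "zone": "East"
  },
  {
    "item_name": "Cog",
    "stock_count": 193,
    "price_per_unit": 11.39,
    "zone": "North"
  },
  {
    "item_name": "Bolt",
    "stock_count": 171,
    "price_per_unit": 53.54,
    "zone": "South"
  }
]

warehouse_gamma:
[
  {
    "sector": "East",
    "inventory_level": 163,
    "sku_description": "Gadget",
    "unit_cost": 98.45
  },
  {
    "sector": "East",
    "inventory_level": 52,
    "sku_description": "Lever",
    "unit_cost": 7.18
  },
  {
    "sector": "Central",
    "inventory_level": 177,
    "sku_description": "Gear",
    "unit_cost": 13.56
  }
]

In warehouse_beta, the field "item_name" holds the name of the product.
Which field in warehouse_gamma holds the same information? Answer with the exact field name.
sku_description

In warehouse_beta, "item_name" holds the name of the product.
The fields in warehouse_gamma are: "sector", "inventory_level", "sku_description", "unit_cost".
"sku_description" is the match: the name refers to the same concept and its values are product-name strings (e.g. 'Gadget', 'Gear').
The other fields ("sector", "inventory_level", "unit_cost") hold different kinds of data.

So "item_name" in warehouse_beta corresponds to "sku_description" in warehouse_gamma.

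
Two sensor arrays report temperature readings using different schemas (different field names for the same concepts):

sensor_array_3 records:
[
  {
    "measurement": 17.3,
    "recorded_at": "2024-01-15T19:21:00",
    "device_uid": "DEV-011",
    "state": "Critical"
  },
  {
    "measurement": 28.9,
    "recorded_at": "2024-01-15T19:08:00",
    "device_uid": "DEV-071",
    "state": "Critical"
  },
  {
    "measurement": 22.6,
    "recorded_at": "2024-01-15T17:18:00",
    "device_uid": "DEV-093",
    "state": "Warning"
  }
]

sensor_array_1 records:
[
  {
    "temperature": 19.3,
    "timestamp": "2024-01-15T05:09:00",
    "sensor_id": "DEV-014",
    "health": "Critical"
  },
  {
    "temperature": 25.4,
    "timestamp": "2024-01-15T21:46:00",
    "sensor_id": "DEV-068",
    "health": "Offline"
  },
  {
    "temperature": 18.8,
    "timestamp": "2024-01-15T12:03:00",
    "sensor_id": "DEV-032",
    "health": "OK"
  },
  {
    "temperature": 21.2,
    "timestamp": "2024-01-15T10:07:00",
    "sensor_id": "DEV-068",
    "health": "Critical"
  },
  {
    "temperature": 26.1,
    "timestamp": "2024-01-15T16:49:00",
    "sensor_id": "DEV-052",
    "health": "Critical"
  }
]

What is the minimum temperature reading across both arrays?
17.3

Schema mapping: "measurement" (sensor_array_3) = "temperature" (sensor_array_1) = temperature reading

Minimum in sensor_array_3: 17.3
Minimum in sensor_array_1: 18.8

Overall minimum: min(17.3, 18.8) = 17.3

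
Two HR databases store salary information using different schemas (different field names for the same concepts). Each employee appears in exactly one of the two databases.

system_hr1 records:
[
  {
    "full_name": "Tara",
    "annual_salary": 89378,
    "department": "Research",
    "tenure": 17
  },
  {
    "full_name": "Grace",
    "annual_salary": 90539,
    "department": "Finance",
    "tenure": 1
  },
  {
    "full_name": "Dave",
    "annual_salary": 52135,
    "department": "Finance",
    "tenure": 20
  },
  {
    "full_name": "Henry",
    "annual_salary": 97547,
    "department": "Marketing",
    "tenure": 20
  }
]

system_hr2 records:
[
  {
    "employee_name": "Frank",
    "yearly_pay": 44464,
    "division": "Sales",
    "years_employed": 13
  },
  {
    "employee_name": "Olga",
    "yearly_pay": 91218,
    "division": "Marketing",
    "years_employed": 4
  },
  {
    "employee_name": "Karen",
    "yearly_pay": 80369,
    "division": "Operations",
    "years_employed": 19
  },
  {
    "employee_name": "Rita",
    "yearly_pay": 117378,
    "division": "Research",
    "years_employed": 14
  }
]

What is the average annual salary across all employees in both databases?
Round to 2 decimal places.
82878.50

Schema mapping: "annual_salary" (system_hr1) = "yearly_pay" (system_hr2) = annual salary

All salaries: [89378, 90539, 52135, 97547, 44464, 91218, 80369, 117378]
Sum: 663028
Count: 8
Average: 663028 / 8 = 82878.50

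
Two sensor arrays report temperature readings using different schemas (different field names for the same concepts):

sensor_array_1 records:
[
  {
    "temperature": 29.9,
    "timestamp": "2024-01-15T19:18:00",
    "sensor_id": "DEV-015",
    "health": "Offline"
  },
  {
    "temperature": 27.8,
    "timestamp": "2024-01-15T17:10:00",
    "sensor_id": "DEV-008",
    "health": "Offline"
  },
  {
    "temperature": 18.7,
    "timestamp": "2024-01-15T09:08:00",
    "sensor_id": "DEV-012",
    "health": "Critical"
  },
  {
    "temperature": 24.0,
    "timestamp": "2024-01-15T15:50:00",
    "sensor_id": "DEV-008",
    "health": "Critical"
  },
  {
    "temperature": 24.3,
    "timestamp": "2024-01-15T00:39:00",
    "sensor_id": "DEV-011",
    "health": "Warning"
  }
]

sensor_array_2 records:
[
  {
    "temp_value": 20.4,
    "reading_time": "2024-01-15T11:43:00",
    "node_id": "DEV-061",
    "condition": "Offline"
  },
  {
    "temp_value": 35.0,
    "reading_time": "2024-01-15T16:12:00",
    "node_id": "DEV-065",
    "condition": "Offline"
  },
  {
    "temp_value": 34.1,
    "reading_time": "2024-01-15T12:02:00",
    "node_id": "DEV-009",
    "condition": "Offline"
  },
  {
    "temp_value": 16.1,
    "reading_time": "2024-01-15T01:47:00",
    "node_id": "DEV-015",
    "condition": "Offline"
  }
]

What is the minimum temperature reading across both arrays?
16.1

Schema mapping: "temperature" (sensor_array_1) = "temp_value" (sensor_array_2) = temperature reading

Minimum in sensor_array_1: 18.7
Minimum in sensor_array_2: 16.1

Overall minimum: min(18.7, 16.1) = 16.1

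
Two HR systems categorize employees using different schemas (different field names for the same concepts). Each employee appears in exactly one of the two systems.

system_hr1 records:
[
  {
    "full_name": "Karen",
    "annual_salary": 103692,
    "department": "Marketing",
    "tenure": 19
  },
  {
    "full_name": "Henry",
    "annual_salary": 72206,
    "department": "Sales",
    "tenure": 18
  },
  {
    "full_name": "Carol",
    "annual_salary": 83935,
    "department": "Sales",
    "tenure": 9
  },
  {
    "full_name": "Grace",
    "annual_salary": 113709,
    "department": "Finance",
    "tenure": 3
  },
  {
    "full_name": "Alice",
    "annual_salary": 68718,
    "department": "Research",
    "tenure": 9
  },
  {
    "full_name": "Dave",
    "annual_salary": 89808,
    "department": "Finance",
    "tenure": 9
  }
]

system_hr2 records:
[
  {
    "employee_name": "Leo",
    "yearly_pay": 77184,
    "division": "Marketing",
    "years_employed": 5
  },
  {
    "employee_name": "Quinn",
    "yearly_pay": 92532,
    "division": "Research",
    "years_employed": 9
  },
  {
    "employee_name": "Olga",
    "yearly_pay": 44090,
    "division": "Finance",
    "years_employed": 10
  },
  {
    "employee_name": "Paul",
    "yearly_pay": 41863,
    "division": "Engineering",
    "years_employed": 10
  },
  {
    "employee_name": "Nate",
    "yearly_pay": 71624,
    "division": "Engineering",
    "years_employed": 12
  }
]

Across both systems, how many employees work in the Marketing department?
2

Schema mapping: "department" (system_hr1) = "division" (system_hr2) = department

Marketing employees in system_hr1: 1
Marketing employees in system_hr2: 1

Total in Marketing: 1 + 1 = 2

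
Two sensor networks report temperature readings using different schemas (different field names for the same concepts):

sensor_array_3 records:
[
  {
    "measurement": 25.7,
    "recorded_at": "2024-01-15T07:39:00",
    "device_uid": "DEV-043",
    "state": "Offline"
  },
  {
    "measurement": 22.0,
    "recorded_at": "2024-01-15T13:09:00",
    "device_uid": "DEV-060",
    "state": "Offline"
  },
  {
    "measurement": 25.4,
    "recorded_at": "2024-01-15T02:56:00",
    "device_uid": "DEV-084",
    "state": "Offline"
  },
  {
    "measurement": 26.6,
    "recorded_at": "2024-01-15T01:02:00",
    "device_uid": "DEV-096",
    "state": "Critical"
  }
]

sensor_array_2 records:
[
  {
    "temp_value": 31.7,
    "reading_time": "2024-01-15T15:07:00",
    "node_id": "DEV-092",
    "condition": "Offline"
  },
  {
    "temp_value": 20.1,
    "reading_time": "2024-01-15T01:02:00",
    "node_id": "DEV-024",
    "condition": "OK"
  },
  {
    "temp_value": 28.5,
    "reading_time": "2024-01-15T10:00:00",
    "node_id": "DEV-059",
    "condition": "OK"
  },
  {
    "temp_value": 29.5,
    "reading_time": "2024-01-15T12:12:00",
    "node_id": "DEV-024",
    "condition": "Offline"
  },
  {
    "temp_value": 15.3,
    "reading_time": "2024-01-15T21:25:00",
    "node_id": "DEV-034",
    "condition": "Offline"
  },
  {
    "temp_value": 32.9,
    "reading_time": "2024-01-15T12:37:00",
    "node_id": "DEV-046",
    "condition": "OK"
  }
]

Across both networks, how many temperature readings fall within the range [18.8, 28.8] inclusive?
6

Schema mapping: "measurement" (sensor_array_3) = "temp_value" (sensor_array_2) = temperature

Readings in [18.8, 28.8] from sensor_array_3: 4
Readings in [18.8, 28.8] from sensor_array_2: 2

Total count: 4 + 2 = 6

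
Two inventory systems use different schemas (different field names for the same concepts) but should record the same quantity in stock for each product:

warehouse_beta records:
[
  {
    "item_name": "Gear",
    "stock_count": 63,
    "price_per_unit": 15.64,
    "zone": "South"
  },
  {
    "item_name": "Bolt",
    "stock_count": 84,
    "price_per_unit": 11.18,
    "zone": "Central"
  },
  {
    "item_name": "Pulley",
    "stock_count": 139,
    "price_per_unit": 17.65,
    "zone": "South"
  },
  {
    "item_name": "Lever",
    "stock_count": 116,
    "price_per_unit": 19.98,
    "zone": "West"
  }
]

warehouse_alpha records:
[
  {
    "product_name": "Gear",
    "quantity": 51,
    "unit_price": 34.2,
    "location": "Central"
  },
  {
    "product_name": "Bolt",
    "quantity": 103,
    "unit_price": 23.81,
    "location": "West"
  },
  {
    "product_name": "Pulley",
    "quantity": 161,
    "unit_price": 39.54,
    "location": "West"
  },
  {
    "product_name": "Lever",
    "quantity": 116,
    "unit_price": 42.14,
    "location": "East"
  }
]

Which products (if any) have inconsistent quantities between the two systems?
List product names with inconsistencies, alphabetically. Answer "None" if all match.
Bolt, Gear, Pulley

Schema mappings:
- "item_name" (warehouse_beta) = "product_name" (warehouse_alpha) = product name
- "stock_count" (warehouse_beta) = "quantity" (warehouse_alpha) = quantity

Comparison:
  Gear: 63 vs 51 - MISMATCH
  Bolt: 84 vs 103 - MISMATCH
  Pulley: 139 vs 161 - MISMATCH
  Lever: 116 vs 116 - MATCH

Products with inconsistencies: Bolt, Gear, Pulley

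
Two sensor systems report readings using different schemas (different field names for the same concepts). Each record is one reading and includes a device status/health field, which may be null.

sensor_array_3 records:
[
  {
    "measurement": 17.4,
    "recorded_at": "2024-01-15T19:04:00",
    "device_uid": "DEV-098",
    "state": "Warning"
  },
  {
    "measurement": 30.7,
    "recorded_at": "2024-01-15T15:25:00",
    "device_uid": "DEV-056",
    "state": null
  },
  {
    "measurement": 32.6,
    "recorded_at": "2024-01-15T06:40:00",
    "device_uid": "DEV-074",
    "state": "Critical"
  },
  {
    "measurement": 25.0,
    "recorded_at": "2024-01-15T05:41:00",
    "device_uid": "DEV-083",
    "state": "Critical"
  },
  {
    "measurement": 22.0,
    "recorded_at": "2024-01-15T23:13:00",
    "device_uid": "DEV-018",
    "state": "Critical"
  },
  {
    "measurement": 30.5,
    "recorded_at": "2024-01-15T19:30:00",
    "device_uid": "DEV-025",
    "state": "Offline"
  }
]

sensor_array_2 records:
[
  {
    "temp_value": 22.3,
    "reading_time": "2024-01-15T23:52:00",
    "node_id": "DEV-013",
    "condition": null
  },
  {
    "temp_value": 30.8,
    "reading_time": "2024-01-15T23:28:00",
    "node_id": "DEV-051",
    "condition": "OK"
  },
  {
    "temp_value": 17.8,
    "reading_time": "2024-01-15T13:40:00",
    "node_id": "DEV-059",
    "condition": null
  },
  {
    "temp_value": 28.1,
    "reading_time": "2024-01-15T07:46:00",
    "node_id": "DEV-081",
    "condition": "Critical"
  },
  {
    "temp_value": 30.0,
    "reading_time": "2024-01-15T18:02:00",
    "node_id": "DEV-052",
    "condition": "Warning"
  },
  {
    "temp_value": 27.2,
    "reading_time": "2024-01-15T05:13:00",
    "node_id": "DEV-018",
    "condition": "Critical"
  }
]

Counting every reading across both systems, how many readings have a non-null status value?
9

Schema mapping: "state" (sensor_array_3) = "condition" (sensor_array_2) = status

Non-null in sensor_array_3: 5
Non-null in sensor_array_2: 4

Total non-null: 5 + 4 = 9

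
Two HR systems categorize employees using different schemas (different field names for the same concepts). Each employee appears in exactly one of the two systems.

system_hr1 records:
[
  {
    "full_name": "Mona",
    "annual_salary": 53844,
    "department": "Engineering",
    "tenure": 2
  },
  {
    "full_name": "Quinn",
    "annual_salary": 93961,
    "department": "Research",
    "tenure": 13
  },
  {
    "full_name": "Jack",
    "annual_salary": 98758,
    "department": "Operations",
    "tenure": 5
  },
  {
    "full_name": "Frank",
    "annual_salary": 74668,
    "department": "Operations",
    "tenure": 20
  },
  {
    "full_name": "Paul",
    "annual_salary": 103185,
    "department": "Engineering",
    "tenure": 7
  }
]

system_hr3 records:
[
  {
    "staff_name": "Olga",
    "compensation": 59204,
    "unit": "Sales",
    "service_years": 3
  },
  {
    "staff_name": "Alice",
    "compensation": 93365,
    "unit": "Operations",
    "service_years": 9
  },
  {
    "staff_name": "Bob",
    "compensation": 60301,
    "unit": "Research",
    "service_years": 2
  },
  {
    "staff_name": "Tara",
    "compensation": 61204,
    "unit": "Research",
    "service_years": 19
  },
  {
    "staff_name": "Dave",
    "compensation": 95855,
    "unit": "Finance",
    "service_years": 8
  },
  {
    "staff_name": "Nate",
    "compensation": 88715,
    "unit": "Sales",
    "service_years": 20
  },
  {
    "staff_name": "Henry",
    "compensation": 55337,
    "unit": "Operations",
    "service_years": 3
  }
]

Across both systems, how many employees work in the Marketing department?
0

Schema mapping: "department" (system_hr1) = "unit" (system_hr3) = department

Marketing employees in system_hr1: 0
Marketing employees in system_hr3: 0

Total in Marketing: 0 + 0 = 0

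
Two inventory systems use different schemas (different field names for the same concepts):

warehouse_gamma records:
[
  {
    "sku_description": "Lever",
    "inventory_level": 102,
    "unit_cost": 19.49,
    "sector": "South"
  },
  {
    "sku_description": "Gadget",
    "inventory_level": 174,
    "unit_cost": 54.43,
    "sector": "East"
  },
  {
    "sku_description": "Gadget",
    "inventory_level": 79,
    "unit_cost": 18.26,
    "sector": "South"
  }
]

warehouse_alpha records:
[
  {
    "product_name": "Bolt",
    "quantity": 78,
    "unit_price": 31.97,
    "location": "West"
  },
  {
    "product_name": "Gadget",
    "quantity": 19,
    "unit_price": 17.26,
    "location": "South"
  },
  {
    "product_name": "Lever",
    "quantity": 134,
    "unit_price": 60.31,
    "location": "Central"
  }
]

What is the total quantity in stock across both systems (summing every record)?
586

To reconcile these schemas, identify the field holding the quantity in stock in each system:
1. In warehouse_gamma it is "inventory_level"
2. In warehouse_alpha it is "quantity"

From warehouse_gamma: 102 + 174 + 79 = 355
From warehouse_alpha: 78 + 19 + 134 = 231

Total: 355 + 231 = 586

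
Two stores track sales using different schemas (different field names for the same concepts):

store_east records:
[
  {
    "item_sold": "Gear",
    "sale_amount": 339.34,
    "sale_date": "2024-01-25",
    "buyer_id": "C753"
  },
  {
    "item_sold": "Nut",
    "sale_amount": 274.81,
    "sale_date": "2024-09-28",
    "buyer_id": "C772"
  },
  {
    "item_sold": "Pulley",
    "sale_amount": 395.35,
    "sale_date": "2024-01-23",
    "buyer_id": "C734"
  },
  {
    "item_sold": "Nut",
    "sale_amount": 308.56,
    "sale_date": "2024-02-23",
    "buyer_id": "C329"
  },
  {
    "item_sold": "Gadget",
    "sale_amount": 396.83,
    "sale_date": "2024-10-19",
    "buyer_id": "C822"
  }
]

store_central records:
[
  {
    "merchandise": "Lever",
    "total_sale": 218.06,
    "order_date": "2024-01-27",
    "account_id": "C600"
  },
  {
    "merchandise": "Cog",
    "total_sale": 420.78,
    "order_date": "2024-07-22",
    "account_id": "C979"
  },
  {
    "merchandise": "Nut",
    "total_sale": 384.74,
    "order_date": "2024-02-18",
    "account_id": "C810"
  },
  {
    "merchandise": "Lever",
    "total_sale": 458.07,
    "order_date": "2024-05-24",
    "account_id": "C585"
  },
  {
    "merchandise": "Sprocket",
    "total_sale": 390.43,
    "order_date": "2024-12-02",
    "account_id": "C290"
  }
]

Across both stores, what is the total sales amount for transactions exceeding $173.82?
3586.97

Schema mapping: "sale_amount" (store_east) = "total_sale" (store_central) = sale amount

Sum of sales > $173.82 in store_east: 1714.89
Sum of sales > $173.82 in store_central: 1872.08

Total: 1714.89 + 1872.08 = 3586.97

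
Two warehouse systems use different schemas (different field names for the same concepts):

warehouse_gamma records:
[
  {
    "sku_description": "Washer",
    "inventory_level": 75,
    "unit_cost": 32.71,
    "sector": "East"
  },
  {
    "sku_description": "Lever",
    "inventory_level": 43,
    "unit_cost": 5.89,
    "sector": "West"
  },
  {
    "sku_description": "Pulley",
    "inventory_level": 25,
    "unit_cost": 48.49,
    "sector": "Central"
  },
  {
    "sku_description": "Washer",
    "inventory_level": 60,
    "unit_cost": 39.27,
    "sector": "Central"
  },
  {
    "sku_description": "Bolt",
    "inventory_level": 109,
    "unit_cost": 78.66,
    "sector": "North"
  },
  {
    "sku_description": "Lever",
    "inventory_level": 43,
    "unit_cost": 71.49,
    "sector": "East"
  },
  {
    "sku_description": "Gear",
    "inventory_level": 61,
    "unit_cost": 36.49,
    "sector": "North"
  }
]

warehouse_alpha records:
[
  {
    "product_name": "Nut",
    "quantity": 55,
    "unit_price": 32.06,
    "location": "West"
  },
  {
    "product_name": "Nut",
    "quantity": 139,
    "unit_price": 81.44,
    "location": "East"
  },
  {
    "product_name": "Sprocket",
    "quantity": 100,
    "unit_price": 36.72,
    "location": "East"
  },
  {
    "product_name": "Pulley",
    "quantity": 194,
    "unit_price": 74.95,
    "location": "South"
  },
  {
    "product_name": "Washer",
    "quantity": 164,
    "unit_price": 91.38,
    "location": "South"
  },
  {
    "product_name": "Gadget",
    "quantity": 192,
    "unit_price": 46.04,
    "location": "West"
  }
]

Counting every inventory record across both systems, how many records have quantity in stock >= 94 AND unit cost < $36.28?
0

Schema mappings:
- "inventory_level" (warehouse_gamma) = "quantity" (warehouse_alpha) = quantity
- "unit_cost" (warehouse_gamma) = "unit_price" (warehouse_alpha) = unit cost

Records meeting both conditions in warehouse_gamma: 0
Records meeting both conditions in warehouse_alpha: 0

Total: 0 + 0 = 0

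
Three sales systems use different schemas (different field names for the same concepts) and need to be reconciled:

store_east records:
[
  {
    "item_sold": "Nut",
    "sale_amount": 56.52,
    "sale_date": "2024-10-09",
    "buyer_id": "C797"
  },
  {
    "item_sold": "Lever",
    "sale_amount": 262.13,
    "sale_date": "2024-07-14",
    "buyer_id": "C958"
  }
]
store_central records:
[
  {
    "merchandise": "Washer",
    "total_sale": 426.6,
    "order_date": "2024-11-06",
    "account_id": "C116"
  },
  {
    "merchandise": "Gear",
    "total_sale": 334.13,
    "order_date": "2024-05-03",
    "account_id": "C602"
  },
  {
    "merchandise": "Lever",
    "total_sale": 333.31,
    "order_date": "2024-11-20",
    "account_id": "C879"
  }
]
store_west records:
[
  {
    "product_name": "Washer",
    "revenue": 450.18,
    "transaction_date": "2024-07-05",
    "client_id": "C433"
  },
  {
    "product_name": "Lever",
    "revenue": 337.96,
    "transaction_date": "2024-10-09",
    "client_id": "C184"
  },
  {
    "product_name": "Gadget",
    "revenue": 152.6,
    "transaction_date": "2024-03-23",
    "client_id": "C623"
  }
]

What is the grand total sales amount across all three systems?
2353.43

Schema reconciliation - all amount fields map to sale amount:

store_east (sale_amount): 318.65
store_central (total_sale): 1094.04
store_west (revenue): 940.74

Grand total: 2353.43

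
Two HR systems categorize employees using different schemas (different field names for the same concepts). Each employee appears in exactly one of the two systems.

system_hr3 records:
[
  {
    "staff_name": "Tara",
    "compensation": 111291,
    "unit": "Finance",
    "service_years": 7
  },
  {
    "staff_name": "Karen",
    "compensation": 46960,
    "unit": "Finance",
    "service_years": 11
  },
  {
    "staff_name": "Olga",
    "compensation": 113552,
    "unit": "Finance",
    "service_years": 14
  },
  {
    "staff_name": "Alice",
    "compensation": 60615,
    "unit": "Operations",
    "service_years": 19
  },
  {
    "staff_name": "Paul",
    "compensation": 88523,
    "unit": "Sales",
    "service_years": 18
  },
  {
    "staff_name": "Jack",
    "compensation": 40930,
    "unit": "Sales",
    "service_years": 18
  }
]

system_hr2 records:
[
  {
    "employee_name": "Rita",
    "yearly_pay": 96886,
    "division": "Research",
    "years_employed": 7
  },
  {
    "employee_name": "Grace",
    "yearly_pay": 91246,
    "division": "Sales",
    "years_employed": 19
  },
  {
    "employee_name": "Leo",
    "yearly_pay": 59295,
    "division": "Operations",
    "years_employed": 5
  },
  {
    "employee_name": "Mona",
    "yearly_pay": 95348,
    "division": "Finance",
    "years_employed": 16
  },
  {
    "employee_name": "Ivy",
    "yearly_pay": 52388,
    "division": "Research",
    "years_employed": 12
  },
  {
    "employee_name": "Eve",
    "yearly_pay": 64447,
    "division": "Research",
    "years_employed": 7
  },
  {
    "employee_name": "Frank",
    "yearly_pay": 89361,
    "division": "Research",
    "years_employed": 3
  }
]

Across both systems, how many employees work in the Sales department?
3

Schema mapping: "unit" (system_hr3) = "division" (system_hr2) = department

Sales employees in system_hr3: 2
Sales employees in system_hr2: 1

Total in Sales: 2 + 1 = 3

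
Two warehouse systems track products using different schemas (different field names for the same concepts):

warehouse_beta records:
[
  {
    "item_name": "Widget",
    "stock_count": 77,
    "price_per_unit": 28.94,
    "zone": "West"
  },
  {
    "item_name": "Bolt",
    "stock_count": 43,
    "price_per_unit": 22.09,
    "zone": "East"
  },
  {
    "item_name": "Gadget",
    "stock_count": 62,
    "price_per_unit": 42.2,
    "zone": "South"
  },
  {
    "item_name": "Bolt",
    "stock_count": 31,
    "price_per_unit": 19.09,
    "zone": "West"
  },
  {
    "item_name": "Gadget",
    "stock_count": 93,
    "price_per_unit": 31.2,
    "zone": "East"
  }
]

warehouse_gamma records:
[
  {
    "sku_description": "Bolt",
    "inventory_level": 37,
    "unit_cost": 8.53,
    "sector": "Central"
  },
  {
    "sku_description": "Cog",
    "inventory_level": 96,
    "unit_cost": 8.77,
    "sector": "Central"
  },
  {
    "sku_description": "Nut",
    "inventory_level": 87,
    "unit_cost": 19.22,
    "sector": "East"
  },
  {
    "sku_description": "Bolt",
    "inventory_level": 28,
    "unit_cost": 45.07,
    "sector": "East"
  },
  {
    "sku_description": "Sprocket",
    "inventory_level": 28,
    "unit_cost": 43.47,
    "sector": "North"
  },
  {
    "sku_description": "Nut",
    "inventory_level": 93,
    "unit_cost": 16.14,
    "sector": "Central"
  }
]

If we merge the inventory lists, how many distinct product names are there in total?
6

Schema mapping: "item_name" (warehouse_beta) = "sku_description" (warehouse_gamma) = product name

Products in warehouse_beta: ['Bolt', 'Gadget', 'Widget']
Products in warehouse_gamma: ['Bolt', 'Cog', 'Nut', 'Sprocket']

Union (unique products): ['Bolt', 'Cog', 'Gadget', 'Nut', 'Sprocket', 'Widget']
Count: 6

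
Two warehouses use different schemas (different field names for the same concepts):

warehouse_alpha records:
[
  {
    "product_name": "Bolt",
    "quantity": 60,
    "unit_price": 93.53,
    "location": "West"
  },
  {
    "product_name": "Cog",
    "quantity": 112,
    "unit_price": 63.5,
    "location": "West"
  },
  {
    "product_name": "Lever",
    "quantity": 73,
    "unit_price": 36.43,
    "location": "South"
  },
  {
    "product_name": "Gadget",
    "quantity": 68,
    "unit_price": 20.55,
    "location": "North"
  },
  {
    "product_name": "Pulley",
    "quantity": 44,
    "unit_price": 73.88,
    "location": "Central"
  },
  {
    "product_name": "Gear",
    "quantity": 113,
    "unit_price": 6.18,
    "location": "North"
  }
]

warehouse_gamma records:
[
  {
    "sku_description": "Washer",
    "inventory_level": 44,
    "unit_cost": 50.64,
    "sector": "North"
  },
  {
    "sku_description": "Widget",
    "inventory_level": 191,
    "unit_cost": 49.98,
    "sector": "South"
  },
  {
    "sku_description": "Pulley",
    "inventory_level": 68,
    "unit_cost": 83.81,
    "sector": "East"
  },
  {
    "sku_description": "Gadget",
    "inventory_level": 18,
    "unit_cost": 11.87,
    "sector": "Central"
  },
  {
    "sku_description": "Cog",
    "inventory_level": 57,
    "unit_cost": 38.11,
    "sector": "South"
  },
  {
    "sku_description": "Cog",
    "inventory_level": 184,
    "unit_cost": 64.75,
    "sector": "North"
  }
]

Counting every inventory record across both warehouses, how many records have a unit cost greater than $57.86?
5

Schema mapping: "unit_price" (warehouse_alpha) = "unit_cost" (warehouse_gamma) = unit cost

Records > $57.86 in warehouse_alpha: 3
Records > $57.86 in warehouse_gamma: 2

Total count: 3 + 2 = 5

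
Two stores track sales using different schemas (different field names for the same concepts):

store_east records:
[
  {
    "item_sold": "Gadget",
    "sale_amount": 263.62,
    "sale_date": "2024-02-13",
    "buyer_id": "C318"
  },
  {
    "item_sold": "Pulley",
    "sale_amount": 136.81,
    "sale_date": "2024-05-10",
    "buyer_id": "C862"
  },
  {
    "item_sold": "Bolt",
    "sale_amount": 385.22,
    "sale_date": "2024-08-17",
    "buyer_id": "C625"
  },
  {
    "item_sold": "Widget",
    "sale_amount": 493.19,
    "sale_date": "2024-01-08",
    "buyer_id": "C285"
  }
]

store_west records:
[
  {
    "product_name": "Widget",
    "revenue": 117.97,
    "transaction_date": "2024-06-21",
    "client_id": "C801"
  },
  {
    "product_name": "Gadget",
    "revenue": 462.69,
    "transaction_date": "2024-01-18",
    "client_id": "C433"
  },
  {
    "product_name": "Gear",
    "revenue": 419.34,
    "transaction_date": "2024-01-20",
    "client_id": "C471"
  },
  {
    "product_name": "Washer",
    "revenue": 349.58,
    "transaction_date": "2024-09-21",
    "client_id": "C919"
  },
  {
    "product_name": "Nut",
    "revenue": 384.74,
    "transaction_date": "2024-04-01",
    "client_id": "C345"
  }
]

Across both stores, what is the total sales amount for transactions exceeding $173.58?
2758.38

Schema mapping: "sale_amount" (store_east) = "revenue" (store_west) = sale amount

Sum of sales > $173.58 in store_east: 1142.03
Sum of sales > $173.58 in store_west: 1616.35

Total: 1142.03 + 1616.35 = 2758.38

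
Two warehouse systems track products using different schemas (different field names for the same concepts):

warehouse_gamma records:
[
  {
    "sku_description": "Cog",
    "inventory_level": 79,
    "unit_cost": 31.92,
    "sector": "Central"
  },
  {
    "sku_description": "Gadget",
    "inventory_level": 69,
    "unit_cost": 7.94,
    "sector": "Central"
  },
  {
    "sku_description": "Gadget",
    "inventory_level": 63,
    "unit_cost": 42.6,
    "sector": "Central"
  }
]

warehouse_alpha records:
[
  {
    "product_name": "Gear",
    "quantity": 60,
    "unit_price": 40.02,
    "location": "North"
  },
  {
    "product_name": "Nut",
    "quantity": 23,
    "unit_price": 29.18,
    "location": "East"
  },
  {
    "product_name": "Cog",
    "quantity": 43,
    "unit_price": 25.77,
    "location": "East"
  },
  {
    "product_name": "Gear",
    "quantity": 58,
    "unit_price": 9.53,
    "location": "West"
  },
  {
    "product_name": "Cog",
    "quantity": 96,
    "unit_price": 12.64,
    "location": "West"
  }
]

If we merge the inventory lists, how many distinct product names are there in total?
4

Schema mapping: "sku_description" (warehouse_gamma) = "product_name" (warehouse_alpha) = product name

Products in warehouse_gamma: ['Cog', 'Gadget']
Products in warehouse_alpha: ['Cog', 'Gear', 'Nut']

Union (unique products): ['Cog', 'Gadget', 'Gear', 'Nut']
Count: 4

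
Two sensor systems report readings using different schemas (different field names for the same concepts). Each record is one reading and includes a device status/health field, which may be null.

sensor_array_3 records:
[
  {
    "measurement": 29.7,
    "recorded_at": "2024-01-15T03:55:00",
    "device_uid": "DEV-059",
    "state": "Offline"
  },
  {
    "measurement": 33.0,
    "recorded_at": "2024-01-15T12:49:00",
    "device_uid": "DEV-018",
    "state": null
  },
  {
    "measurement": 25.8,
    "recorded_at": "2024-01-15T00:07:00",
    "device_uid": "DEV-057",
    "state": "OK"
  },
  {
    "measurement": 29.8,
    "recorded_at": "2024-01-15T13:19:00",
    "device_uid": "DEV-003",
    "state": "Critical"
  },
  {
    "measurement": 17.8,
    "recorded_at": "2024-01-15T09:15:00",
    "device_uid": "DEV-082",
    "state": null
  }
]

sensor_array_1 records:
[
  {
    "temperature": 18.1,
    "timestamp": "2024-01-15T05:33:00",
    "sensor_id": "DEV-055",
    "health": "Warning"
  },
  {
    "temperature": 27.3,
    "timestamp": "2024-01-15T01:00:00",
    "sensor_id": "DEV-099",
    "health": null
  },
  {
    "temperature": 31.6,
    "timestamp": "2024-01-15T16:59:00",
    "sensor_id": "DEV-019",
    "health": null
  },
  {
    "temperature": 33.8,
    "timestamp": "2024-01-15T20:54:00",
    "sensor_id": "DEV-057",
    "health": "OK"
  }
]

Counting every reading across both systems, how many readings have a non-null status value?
5

Schema mapping: "state" (sensor_array_3) = "health" (sensor_array_1) = status

Non-null in sensor_array_3: 3
Non-null in sensor_array_1: 2

Total non-null: 3 + 2 = 5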